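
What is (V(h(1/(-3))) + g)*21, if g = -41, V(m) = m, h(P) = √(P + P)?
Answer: -861 + 7*I*√6 ≈ -861.0 + 17.146*I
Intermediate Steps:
h(P) = √2*√P (h(P) = √(2*P) = √2*√P)
(V(h(1/(-3))) + g)*21 = (√2*√(1/(-3)) - 41)*21 = (√2*√(-⅓) - 41)*21 = (√2*(I*√3/3) - 41)*21 = (I*√6/3 - 41)*21 = (-41 + I*√6/3)*21 = -861 + 7*I*√6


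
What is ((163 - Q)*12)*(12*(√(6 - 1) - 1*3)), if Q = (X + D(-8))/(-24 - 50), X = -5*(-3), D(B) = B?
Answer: -2606904/37 + 868968*√5/37 ≈ -17941.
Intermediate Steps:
X = 15
Q = -7/74 (Q = (15 - 8)/(-24 - 50) = 7/(-74) = 7*(-1/74) = -7/74 ≈ -0.094595)
((163 - Q)*12)*(12*(√(6 - 1) - 1*3)) = ((163 - 1*(-7/74))*12)*(12*(√(6 - 1) - 1*3)) = ((163 + 7/74)*12)*(12*(√5 - 3)) = ((12069/74)*12)*(12*(-3 + √5)) = 72414*(-36 + 12*√5)/37 = -2606904/37 + 868968*√5/37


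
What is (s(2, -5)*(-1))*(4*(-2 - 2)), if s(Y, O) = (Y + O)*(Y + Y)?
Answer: -192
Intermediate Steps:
s(Y, O) = 2*Y*(O + Y) (s(Y, O) = (O + Y)*(2*Y) = 2*Y*(O + Y))
(s(2, -5)*(-1))*(4*(-2 - 2)) = ((2*2*(-5 + 2))*(-1))*(4*(-2 - 2)) = ((2*2*(-3))*(-1))*(4*(-4)) = -12*(-1)*(-16) = 12*(-16) = -192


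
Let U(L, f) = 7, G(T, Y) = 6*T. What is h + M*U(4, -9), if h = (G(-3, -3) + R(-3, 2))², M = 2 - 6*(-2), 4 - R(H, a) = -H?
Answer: 387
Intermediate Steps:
R(H, a) = 4 + H (R(H, a) = 4 - (-1)*H = 4 + H)
M = 14 (M = 2 + 12 = 14)
h = 289 (h = (6*(-3) + (4 - 3))² = (-18 + 1)² = (-17)² = 289)
h + M*U(4, -9) = 289 + 14*7 = 289 + 98 = 387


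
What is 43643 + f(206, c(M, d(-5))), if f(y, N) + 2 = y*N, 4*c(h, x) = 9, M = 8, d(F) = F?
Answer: 88209/2 ≈ 44105.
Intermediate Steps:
c(h, x) = 9/4 (c(h, x) = (1/4)*9 = 9/4)
f(y, N) = -2 + N*y (f(y, N) = -2 + y*N = -2 + N*y)
43643 + f(206, c(M, d(-5))) = 43643 + (-2 + (9/4)*206) = 43643 + (-2 + 927/2) = 43643 + 923/2 = 88209/2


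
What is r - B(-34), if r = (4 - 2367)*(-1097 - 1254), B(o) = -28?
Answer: 5555441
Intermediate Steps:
r = 5555413 (r = -2363*(-2351) = 5555413)
r - B(-34) = 5555413 - 1*(-28) = 5555413 + 28 = 5555441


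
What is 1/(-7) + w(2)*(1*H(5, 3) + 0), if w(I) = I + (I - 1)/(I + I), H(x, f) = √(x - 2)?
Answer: -⅐ + 9*√3/4 ≈ 3.7543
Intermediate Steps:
H(x, f) = √(-2 + x)
w(I) = I + (-1 + I)/(2*I) (w(I) = I + (-1 + I)/((2*I)) = I + (-1 + I)*(1/(2*I)) = I + (-1 + I)/(2*I))
1/(-7) + w(2)*(1*H(5, 3) + 0) = 1/(-7) + (½ + 2 - ½/2)*(1*√(-2 + 5) + 0) = -⅐ + (½ + 2 - ½*½)*(1*√3 + 0) = -⅐ + (½ + 2 - ¼)*(√3 + 0) = -⅐ + 9*√3/4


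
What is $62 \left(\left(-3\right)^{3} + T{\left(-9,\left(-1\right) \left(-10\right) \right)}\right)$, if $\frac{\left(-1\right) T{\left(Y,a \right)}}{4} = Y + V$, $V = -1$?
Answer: $806$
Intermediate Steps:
$T{\left(Y,a \right)} = 4 - 4 Y$ ($T{\left(Y,a \right)} = - 4 \left(Y - 1\right) = - 4 \left(-1 + Y\right) = 4 - 4 Y$)
$62 \left(\left(-3\right)^{3} + T{\left(-9,\left(-1\right) \left(-10\right) \right)}\right) = 62 \left(\left(-3\right)^{3} + \left(4 - -36\right)\right) = 62 \left(-27 + \left(4 + 36\right)\right) = 62 \left(-27 + 40\right) = 62 \cdot 13 = 806$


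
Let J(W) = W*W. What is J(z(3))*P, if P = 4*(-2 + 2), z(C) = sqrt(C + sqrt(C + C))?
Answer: 0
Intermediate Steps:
z(C) = sqrt(C + sqrt(2)*sqrt(C)) (z(C) = sqrt(C + sqrt(2*C)) = sqrt(C + sqrt(2)*sqrt(C)))
J(W) = W**2
P = 0 (P = 4*0 = 0)
J(z(3))*P = (sqrt(3 + sqrt(2)*sqrt(3)))**2*0 = (sqrt(3 + sqrt(6)))**2*0 = (3 + sqrt(6))*0 = 0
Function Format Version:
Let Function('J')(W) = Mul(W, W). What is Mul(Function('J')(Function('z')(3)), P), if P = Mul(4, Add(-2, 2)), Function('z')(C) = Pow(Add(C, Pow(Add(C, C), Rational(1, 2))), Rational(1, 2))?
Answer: 0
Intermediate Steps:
Function('z')(C) = Pow(Add(C, Mul(Pow(2, Rational(1, 2)), Pow(C, Rational(1, 2)))), Rational(1, 2)) (Function('z')(C) = Pow(Add(C, Pow(Mul(2, C), Rational(1, 2))), Rational(1, 2)) = Pow(Add(C, Mul(Pow(2, Rational(1, 2)), Pow(C, Rational(1, 2)))), Rational(1, 2)))
Function('J')(W) = Pow(W, 2)
P = 0 (P = Mul(4, 0) = 0)
Mul(Function('J')(Function('z')(3)), P) = Mul(Pow(Pow(Add(3, Mul(Pow(2, Rational(1, 2)), Pow(3, Rational(1, 2)))), Rational(1, 2)), 2), 0) = Mul(Pow(Pow(Add(3, Pow(6, Rational(1, 2))), Rational(1, 2)), 2), 0) = Mul(Add(3, Pow(6, Rational(1, 2))), 0) = 0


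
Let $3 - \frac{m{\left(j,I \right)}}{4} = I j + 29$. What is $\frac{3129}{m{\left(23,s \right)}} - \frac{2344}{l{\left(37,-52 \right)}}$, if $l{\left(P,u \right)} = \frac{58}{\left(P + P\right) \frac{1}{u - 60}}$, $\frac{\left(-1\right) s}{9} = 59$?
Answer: $\frac{37839103}{1413692} \approx 26.766$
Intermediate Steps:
$s = -531$ ($s = \left(-9\right) 59 = -531$)
$l{\left(P,u \right)} = \frac{29 \left(-60 + u\right)}{P}$ ($l{\left(P,u \right)} = \frac{58}{2 P \frac{1}{-60 + u}} = 58 \frac{-60 + u}{2 P} = \frac{29 \left(-60 + u\right)}{P}$)
$m{\left(j,I \right)} = -104 - 4 I j$ ($m{\left(j,I \right)} = 12 - 4 \left(I j + 29\right) = 12 - 4 \left(29 + I j\right) = 12 - \left(116 + 4 I j\right) = -104 - 4 I j$)
$\frac{3129}{m{\left(23,s \right)}} - \frac{2344}{l{\left(37,-52 \right)}} = \frac{3129}{-104 - \left(-2124\right) 23} - \frac{2344}{29 \cdot \frac{1}{37} \left(-60 - 52\right)} = \frac{3129}{-104 + 48852} - \frac{2344}{29 \cdot \frac{1}{37} \left(-112\right)} = \frac{3129}{48748} - \frac{2344}{- \frac{3248}{37}} = 3129 \cdot \frac{1}{48748} - - \frac{10841}{406} = \frac{447}{6964} + \frac{10841}{406} = \frac{37839103}{1413692}$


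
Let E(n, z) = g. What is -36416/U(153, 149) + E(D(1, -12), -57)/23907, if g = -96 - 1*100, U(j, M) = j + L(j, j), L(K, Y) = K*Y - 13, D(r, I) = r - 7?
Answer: -875212916/562985943 ≈ -1.5546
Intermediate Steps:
D(r, I) = -7 + r
L(K, Y) = -13 + K*Y
U(j, M) = -13 + j + j² (U(j, M) = j + (-13 + j*j) = j + (-13 + j²) = -13 + j + j²)
g = -196 (g = -96 - 100 = -196)
E(n, z) = -196
-36416/U(153, 149) + E(D(1, -12), -57)/23907 = -36416/(-13 + 153 + 153²) - 196/23907 = -36416/(-13 + 153 + 23409) - 196*1/23907 = -36416/23549 - 196/23907 = -875212916/562985943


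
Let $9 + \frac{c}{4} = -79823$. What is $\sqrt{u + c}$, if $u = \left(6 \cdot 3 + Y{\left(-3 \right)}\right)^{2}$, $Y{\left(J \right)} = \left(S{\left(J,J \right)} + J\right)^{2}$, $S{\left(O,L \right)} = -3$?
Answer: $2 i \sqrt{79103} \approx 562.5 i$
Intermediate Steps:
$c = -319328$ ($c = -36 + 4 \left(-79823\right) = -36 - 319292 = -319328$)
$Y{\left(J \right)} = \left(-3 + J\right)^{2}$
$u = 2916$ ($u = \left(6 \cdot 3 + \left(-3 - 3\right)^{2}\right)^{2} = \left(18 + \left(-6\right)^{2}\right)^{2} = \left(18 + 36\right)^{2} = 54^{2} = 2916$)
$\sqrt{u + c} = \sqrt{2916 - 319328} = \sqrt{-316412} = 2 i \sqrt{79103}$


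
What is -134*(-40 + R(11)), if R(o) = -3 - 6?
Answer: 6566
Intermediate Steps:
R(o) = -9
-134*(-40 + R(11)) = -134*(-40 - 9) = -134*(-49) = 6566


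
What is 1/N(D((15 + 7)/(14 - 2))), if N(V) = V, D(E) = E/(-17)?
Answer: -102/11 ≈ -9.2727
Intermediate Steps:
D(E) = -E/17 (D(E) = E*(-1/17) = -E/17)
1/N(D((15 + 7)/(14 - 2))) = 1/(-(15 + 7)/(17*(14 - 2))) = 1/(-22/(17*12)) = 1/(-1/17*11/6) = 1/(-11/102) = -102/11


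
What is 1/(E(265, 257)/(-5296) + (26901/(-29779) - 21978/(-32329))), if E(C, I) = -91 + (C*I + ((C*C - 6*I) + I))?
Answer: -231754233688/6044944382293 ≈ -0.038339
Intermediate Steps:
E(C, I) = -91 + C² - 5*I + C*I (E(C, I) = -91 + (C*I + ((C² - 6*I) + I)) = -91 + (C*I + (C² - 5*I)) = -91 + (C² - 5*I + C*I) = -91 + C² - 5*I + C*I)
1/(E(265, 257)/(-5296) + (26901/(-29779) - 21978/(-32329))) = 1/((-91 + 265² - 5*257 + 265*257)/(-5296) + (26901/(-29779) - 21978/(-32329))) = 1/((-91 + 70225 - 1285 + 68105)*(-1/5296) + (26901*(-1/29779) - 21978*(-1/32329))) = 1/(136954*(-1/5296) + (-26901/29779 + 1998/2939)) = 1/(-68477/2648 - 19563597/87520481) = 1/(-6044944382293/231754233688) = -231754233688/6044944382293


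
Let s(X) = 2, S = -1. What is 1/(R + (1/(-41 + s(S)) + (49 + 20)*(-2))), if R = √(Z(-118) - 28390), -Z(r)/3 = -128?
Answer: -209937/71573815 - 1521*I*√28006/71573815 ≈ -0.0029332 - 0.0035563*I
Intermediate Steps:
Z(r) = 384 (Z(r) = -3*(-128) = 384)
R = I*√28006 (R = √(384 - 28390) = √(-28006) = I*√28006 ≈ 167.35*I)
1/(R + (1/(-41 + s(S)) + (49 + 20)*(-2))) = 1/(I*√28006 + (1/(-41 + 2) + (49 + 20)*(-2))) = 1/(I*√28006 + (1/(-39) + 69*(-2))) = 1/(I*√28006 + (-1/39 - 138)) = 1/(I*√28006 - 5383/39) = 1/(-5383/39 + I*√28006)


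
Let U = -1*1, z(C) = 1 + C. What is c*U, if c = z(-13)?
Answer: 12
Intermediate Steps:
c = -12 (c = 1 - 13 = -12)
U = -1
c*U = -12*(-1) = 12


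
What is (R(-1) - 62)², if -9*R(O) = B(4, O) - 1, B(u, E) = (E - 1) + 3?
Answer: 3844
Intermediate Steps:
B(u, E) = 2 + E (B(u, E) = (-1 + E) + 3 = 2 + E)
R(O) = -⅑ - O/9 (R(O) = -((2 + O) - 1)/9 = -(1 + O)/9 = -⅑ - O/9)
(R(-1) - 62)² = ((-⅑ - ⅑*(-1)) - 62)² = ((-⅑ + ⅑) - 62)² = (0 - 62)² = (-62)² = 3844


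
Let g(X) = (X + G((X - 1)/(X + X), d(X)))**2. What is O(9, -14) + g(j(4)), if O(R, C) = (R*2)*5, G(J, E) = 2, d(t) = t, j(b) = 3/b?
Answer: 1561/16 ≈ 97.563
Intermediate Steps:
g(X) = (2 + X)**2 (g(X) = (X + 2)**2 = (2 + X)**2)
O(R, C) = 10*R (O(R, C) = (2*R)*5 = 10*R)
O(9, -14) + g(j(4)) = 10*9 + (2 + 3/4)**2 = 90 + (2 + 3*(1/4))**2 = 90 + (2 + 3/4)**2 = 90 + (11/4)**2 = 90 + 121/16 = 1561/16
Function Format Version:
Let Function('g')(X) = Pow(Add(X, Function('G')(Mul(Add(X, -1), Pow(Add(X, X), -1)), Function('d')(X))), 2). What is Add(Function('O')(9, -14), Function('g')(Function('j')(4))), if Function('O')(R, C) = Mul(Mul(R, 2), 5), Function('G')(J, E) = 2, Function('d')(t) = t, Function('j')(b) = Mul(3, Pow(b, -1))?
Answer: Rational(1561, 16) ≈ 97.563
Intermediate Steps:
Function('g')(X) = Pow(Add(2, X), 2) (Function('g')(X) = Pow(Add(X, 2), 2) = Pow(Add(2, X), 2))
Function('O')(R, C) = Mul(10, R) (Function('O')(R, C) = Mul(Mul(2, R), 5) = Mul(10, R))
Add(Function('O')(9, -14), Function('g')(Function('j')(4))) = Add(Mul(10, 9), Pow(Add(2, Mul(3, Pow(4, -1))), 2)) = Add(90, Pow(Add(2, Mul(3, Rational(1, 4))), 2)) = Add(90, Pow(Add(2, Rational(3, 4)), 2)) = Add(90, Pow(Rational(11, 4), 2)) = Add(90, Rational(121, 16)) = Rational(1561, 16)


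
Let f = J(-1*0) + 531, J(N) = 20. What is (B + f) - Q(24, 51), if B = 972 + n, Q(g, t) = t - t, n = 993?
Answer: 2516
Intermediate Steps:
f = 551 (f = 20 + 531 = 551)
Q(g, t) = 0
B = 1965 (B = 972 + 993 = 1965)
(B + f) - Q(24, 51) = (1965 + 551) - 1*0 = 2516 + 0 = 2516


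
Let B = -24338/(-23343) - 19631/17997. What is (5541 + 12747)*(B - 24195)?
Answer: -20654133573625344/46678219 ≈ -4.4248e+8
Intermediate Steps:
B = -2248383/46678219 (B = -24338*(-1/23343) - 19631*1/17997 = 24338/23343 - 19631/17997 = -2248383/46678219 ≈ -0.048168)
(5541 + 12747)*(B - 24195) = (5541 + 12747)*(-2248383/46678219 - 24195) = 18288*(-1129381757088/46678219) = -20654133573625344/46678219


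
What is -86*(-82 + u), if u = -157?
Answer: 20554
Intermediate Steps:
-86*(-82 + u) = -86*(-82 - 157) = -86*(-239) = 20554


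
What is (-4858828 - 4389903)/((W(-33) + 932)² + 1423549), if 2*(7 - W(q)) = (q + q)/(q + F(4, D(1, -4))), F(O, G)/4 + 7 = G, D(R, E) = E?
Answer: -453187819/112918801 ≈ -4.0134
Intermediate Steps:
F(O, G) = -28 + 4*G
W(q) = 7 - q/(-44 + q) (W(q) = 7 - (q + q)/(2*(q + (-28 + 4*(-4)))) = 7 - 2*q/(2*(q + (-28 - 16))) = 7 - 2*q/(2*(q - 44)) = 7 - 2*q/(2*(-44 + q)) = 7 - q/(-44 + q))
(-4858828 - 4389903)/((W(-33) + 932)² + 1423549) = (-4858828 - 4389903)/((2*(-154 + 3*(-33))/(-44 - 33) + 932)² + 1423549) = -9248731/((2*(-154 - 99)/(-77) + 932)² + 1423549) = -9248731/((2*(-1/77)*(-253) + 932)² + 1423549) = -9248731/((46/7 + 932)² + 1423549) = -9248731/((6570/7)² + 1423549) = -9248731/(43164900/49 + 1423549) = -9248731/112918801/49 = -9248731*49/112918801 = -453187819/112918801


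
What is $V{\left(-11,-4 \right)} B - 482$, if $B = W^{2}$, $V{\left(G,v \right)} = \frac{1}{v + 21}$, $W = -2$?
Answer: $- \frac{8190}{17} \approx -481.76$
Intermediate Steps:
$V{\left(G,v \right)} = \frac{1}{21 + v}$
$B = 4$ ($B = \left(-2\right)^{2} = 4$)
$V{\left(-11,-4 \right)} B - 482 = \frac{1}{21 - 4} \cdot 4 - 482 = \frac{1}{17} \cdot 4 - 482 = \frac{4}{17} - 482 = - \frac{8190}{17}$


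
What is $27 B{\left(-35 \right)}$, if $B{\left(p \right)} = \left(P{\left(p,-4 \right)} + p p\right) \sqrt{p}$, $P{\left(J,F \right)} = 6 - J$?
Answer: $34182 i \sqrt{35} \approx 2.0222 \cdot 10^{5} i$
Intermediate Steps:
$B{\left(p \right)} = \sqrt{p} \left(6 + p^{2} - p\right)$ ($B{\left(p \right)} = \left(\left(6 - p\right) + p p\right) \sqrt{p} = \left(\left(6 - p\right) + p^{2}\right) \sqrt{p} = \left(6 + p^{2} - p\right) \sqrt{p} = \sqrt{p} \left(6 + p^{2} - p\right)$)
$27 B{\left(-35 \right)} = 27 \sqrt{-35} \left(6 + \left(-35\right)^{2} - -35\right) = 27 i \sqrt{35} \left(6 + 1225 + 35\right) = 27 i \sqrt{35} \cdot 1266 = 27 \cdot 1266 i \sqrt{35} = 34182 i \sqrt{35}$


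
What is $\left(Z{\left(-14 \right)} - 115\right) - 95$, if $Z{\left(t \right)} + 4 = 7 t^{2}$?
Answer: $1158$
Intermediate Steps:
$Z{\left(t \right)} = -4 + 7 t^{2}$
$\left(Z{\left(-14 \right)} - 115\right) - 95 = \left(\left(-4 + 7 \left(-14\right)^{2}\right) - 115\right) - 95 = \left(\left(-4 + 7 \cdot 196\right) - 115\right) - 95 = \left(\left(-4 + 1372\right) - 115\right) - 95 = \left(1368 - 115\right) - 95 = 1253 - 95 = 1158$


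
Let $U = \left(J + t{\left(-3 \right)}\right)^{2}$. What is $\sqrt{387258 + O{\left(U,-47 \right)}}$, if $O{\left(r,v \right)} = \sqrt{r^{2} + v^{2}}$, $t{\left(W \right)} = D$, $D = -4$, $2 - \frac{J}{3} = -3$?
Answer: $\sqrt{387258 + 5 \sqrt{674}} \approx 622.41$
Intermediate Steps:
$J = 15$ ($J = 6 - -9 = 6 + 9 = 15$)
$t{\left(W \right)} = -4$
$U = 121$ ($U = \left(15 - 4\right)^{2} = 11^{2} = 121$)
$\sqrt{387258 + O{\left(U,-47 \right)}} = \sqrt{387258 + \sqrt{121^{2} + \left(-47\right)^{2}}} = \sqrt{387258 + \sqrt{14641 + 2209}} = \sqrt{387258 + \sqrt{16850}} = \sqrt{387258 + 5 \sqrt{674}}$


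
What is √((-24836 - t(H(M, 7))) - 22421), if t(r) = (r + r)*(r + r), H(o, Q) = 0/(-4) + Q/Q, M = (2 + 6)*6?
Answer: I*√47261 ≈ 217.4*I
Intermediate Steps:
M = 48 (M = 8*6 = 48)
H(o, Q) = 1 (H(o, Q) = 0*(-¼) + 1 = 0 + 1 = 1)
t(r) = 4*r² (t(r) = (2*r)*(2*r) = 4*r²)
√((-24836 - t(H(M, 7))) - 22421) = √((-24836 - 4*1²) - 22421) = √((-24836 - 4) - 22421) = √(-24840 - 22421) = √(-47261) = I*√47261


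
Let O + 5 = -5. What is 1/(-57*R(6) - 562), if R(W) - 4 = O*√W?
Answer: 79/132530 + 57*√6/132530 ≈ 0.0016496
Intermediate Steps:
O = -10 (O = -5 - 5 = -10)
R(W) = 4 - 10*√W
1/(-57*R(6) - 562) = 1/(-57*(4 - 10*√6) - 562) = 1/((-228 + 570*√6) - 562) = 1/(-790 + 570*√6)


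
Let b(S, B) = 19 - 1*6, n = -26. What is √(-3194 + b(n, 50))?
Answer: I*√3181 ≈ 56.4*I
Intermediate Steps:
b(S, B) = 13 (b(S, B) = 19 - 6 = 13)
√(-3194 + b(n, 50)) = √(-3194 + 13) = √(-3181) = I*√3181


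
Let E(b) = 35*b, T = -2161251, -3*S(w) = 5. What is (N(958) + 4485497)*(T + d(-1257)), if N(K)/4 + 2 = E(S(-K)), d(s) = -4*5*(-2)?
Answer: -29080751653837/3 ≈ -9.6936e+12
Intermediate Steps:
S(w) = -5/3 (S(w) = -⅓*5 = -5/3)
d(s) = 40 (d(s) = -20*(-2) = 40)
N(K) = -724/3 (N(K) = -8 + 4*(35*(-5/3)) = -8 + 4*(-175/3) = -8 - 700/3 = -724/3)
(N(958) + 4485497)*(T + d(-1257)) = (-724/3 + 4485497)*(-2161251 + 40) = (13455767/3)*(-2161211) = -29080751653837/3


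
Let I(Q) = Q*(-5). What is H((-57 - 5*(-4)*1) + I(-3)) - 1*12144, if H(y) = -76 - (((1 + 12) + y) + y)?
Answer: -12189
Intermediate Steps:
I(Q) = -5*Q
H(y) = -89 - 2*y (H(y) = -76 - ((13 + y) + y) = -76 - (13 + 2*y) = -76 + (-13 - 2*y) = -89 - 2*y)
H((-57 - 5*(-4)*1) + I(-3)) - 1*12144 = (-89 - 2*((-57 - 5*(-4)*1) - 5*(-3))) - 1*12144 = (-89 - 2*((-57 + 20*1) + 15)) - 12144 = (-89 - 2*((-57 + 20) + 15)) - 12144 = (-89 - 2*(-37 + 15)) - 12144 = (-89 - 2*(-22)) - 12144 = (-89 + 44) - 12144 = -45 - 12144 = -12189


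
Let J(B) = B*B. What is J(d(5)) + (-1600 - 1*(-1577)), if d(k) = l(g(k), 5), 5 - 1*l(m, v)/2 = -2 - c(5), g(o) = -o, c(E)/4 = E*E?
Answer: 45773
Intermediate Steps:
c(E) = 4*E**2 (c(E) = 4*(E*E) = 4*E**2)
l(m, v) = 214 (l(m, v) = 10 - 2*(-2 - 4*5**2) = 10 - 2*(-2 - 4*25) = 10 - 2*(-2 - 1*100) = 10 - 2*(-2 - 100) = 10 - 2*(-102) = 10 + 204 = 214)
d(k) = 214
J(B) = B**2
J(d(5)) + (-1600 - 1*(-1577)) = 214**2 + (-1600 - 1*(-1577)) = 45796 + (-1600 + 1577) = 45796 - 23 = 45773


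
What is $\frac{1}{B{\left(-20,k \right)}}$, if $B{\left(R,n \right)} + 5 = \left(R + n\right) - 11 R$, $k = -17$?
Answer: $\frac{1}{178} \approx 0.005618$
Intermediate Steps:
$B{\left(R,n \right)} = -5 + n - 10 R$ ($B{\left(R,n \right)} = -5 - \left(- n + 10 R\right) = -5 + n - 10 R$)
$\frac{1}{B{\left(-20,k \right)}} = \frac{1}{-5 - 17 - -200} = \frac{1}{-5 - 17 + 200} = \frac{1}{178}$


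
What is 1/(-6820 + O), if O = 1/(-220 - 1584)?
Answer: -1804/12303281 ≈ -0.00014663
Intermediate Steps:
O = -1/1804 (O = 1/(-1804) = -1/1804 ≈ -0.00055432)
1/(-6820 + O) = 1/(-6820 - 1/1804) = 1/(-12303281/1804) = -1804/12303281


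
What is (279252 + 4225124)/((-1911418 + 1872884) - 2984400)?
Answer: -2252188/1511467 ≈ -1.4901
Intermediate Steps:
(279252 + 4225124)/((-1911418 + 1872884) - 2984400) = 4504376/(-38534 - 2984400) = 4504376/(-3022934) = 4504376*(-1/3022934) = -2252188/1511467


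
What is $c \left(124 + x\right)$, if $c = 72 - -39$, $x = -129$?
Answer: $-555$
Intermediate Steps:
$c = 111$ ($c = 72 + 39 = 111$)
$c \left(124 + x\right) = 111 \left(124 - 129\right) = 111 \left(-5\right) = -555$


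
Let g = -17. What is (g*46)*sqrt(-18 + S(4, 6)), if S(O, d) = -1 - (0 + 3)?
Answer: -782*I*sqrt(22) ≈ -3667.9*I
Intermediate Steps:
S(O, d) = -4 (S(O, d) = -1 - 1*3 = -1 - 3 = -4)
(g*46)*sqrt(-18 + S(4, 6)) = (-17*46)*sqrt(-18 - 4) = -782*I*sqrt(22)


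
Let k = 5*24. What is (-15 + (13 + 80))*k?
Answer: 9360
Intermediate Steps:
k = 120
(-15 + (13 + 80))*k = (-15 + (13 + 80))*120 = (-15 + 93)*120 = 78*120 = 9360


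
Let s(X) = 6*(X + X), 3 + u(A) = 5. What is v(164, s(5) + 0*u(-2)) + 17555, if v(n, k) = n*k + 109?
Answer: 27504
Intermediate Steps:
u(A) = 2 (u(A) = -3 + 5 = 2)
s(X) = 12*X (s(X) = 6*(2*X) = 12*X)
v(n, k) = 109 + k*n (v(n, k) = k*n + 109 = 109 + k*n)
v(164, s(5) + 0*u(-2)) + 17555 = (109 + (12*5 + 0*2)*164) + 17555 = (109 + (60 + 0)*164) + 17555 = (109 + 60*164) + 17555 = (109 + 9840) + 17555 = 9949 + 17555 = 27504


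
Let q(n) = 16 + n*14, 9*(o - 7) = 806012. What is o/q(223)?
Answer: 806075/28242 ≈ 28.542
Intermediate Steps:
o = 806075/9 (o = 7 + (⅑)*806012 = 7 + 806012/9 = 806075/9 ≈ 89564.)
q(n) = 16 + 14*n
o/q(223) = 806075/(9*(16 + 14*223)) = 806075/(9*(16 + 3122)) = (806075/9)/3138 = (806075/9)*(1/3138) = 806075/28242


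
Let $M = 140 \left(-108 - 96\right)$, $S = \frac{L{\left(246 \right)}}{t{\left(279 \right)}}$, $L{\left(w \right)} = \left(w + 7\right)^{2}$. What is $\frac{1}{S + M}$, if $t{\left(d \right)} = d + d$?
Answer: $- \frac{558}{15872471} \approx -3.5155 \cdot 10^{-5}$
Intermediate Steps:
$L{\left(w \right)} = \left(7 + w\right)^{2}$
$t{\left(d \right)} = 2 d$
$S = \frac{64009}{558}$ ($S = \frac{\left(7 + 246\right)^{2}}{2 \cdot 279} = \frac{253^{2}}{558} = 64009 \cdot \frac{1}{558} = \frac{64009}{558} \approx 114.71$)
$M = -28560$ ($M = 140 \left(-204\right) = -28560$)
$\frac{1}{S + M} = \frac{1}{\frac{64009}{558} - 28560} = \frac{1}{- \frac{15872471}{558}} = - \frac{558}{15872471}$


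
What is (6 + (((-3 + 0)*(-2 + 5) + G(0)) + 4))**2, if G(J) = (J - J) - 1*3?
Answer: 4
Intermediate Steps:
G(J) = -3 (G(J) = 0 - 3 = -3)
(6 + (((-3 + 0)*(-2 + 5) + G(0)) + 4))**2 = (6 + (((-3 + 0)*(-2 + 5) - 3) + 4))**2 = (6 + ((-3*3 - 3) + 4))**2 = (6 + ((-9 - 3) + 4))**2 = (6 + (-12 + 4))**2 = (6 - 8)**2 = (-2)**2 = 4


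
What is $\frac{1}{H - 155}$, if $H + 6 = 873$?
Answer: $\frac{1}{712} \approx 0.0014045$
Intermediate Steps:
$H = 867$ ($H = -6 + 873 = 867$)
$\frac{1}{H - 155} = \frac{1}{867 - 155} = \frac{1}{712}$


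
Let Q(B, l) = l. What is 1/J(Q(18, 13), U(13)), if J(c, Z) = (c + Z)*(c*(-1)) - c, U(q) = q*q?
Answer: -1/2379 ≈ -0.00042034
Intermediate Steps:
U(q) = q²
J(c, Z) = -c - c*(Z + c) (J(c, Z) = (Z + c)*(-c) - c = -c*(Z + c) - c = -c - c*(Z + c))
1/J(Q(18, 13), U(13)) = 1/(-1*13*(1 + 13² + 13)) = 1/(-1*13*(1 + 169 + 13)) = 1/(-1*13*183) = 1/(-2379) = -1/2379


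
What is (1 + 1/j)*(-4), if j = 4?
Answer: -5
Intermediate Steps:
(1 + 1/j)*(-4) = (1 + 1/4)*(-4) = (1 + ¼)*(-4) = (5/4)*(-4) = -5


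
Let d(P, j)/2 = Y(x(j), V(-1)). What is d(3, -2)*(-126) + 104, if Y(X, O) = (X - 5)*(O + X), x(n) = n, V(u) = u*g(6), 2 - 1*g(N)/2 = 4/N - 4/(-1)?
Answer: 5984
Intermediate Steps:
g(N) = -4 - 8/N (g(N) = 4 - 2*(4/N - 4/(-1)) = 4 - 2*(4/N - 4*(-1)) = 4 - 2*(4/N + 4) = 4 - 2*(4 + 4/N) = 4 + (-8 - 8/N) = -4 - 8/N)
V(u) = -16*u/3 (V(u) = u*(-4 - 8/6) = u*(-4 - 8*⅙) = u*(-4 - 4/3) = u*(-16/3) = -16*u/3)
Y(X, O) = (-5 + X)*(O + X)
d(P, j) = -160/3 + 2*j² + 2*j/3 (d(P, j) = 2*(j² - (-80)*(-1)/3 - 5*j + (-16/3*(-1))*j) = 2*(j² - 5*16/3 - 5*j + 16*j/3) = 2*(j² - 80/3 - 5*j + 16*j/3) = 2*(-80/3 + j² + j/3) = -160/3 + 2*j² + 2*j/3)
d(3, -2)*(-126) + 104 = (-160/3 + 2*(-2)² + (⅔)*(-2))*(-126) + 104 = (-160/3 + 2*4 - 4/3)*(-126) + 104 = (-160/3 + 8 - 4/3)*(-126) + 104 = -140/3*(-126) + 104 = 5880 + 104 = 5984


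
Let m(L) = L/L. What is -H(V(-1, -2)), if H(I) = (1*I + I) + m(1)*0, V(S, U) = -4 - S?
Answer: 6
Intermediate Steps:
m(L) = 1
H(I) = 2*I (H(I) = (1*I + I) + 1*0 = (I + I) + 0 = 2*I + 0 = 2*I)
-H(V(-1, -2)) = -2*(-4 - 1*(-1)) = -2*(-4 + 1) = -2*(-3) = -1*(-6) = 6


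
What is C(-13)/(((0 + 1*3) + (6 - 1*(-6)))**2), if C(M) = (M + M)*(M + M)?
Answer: 676/225 ≈ 3.0044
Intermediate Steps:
C(M) = 4*M**2 (C(M) = (2*M)*(2*M) = 4*M**2)
C(-13)/(((0 + 1*3) + (6 - 1*(-6)))**2) = (4*(-13)**2)/(((0 + 1*3) + (6 - 1*(-6)))**2) = (4*169)/(((0 + 3) + (6 + 6))**2) = 676/((3 + 12)**2) = 676/(15**2) = 676/225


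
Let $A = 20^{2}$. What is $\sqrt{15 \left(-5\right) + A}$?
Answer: $5 \sqrt{13} \approx 18.028$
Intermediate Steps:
$A = 400$
$\sqrt{15 \left(-5\right) + A} = \sqrt{15 \left(-5\right) + 400} = \sqrt{-75 + 400} = \sqrt{325} = 5 \sqrt{13}$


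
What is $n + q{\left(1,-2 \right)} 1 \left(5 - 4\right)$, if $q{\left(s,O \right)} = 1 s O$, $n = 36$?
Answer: $34$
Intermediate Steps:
$q{\left(s,O \right)} = O s$ ($q{\left(s,O \right)} = s O = O s$)
$n + q{\left(1,-2 \right)} 1 \left(5 - 4\right) = 36 + \left(-2\right) 1 \cdot 1 \left(5 - 4\right) = 36 - 2 \cdot 1 \cdot 1 = 36 - 2 = 34$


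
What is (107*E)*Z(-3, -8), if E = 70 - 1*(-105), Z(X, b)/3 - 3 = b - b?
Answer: 168525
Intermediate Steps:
Z(X, b) = 9 (Z(X, b) = 9 + 3*(b - b) = 9 + 3*0 = 9 + 0 = 9)
E = 175 (E = 70 + 105 = 175)
(107*E)*Z(-3, -8) = (107*175)*9 = 18725*9 = 168525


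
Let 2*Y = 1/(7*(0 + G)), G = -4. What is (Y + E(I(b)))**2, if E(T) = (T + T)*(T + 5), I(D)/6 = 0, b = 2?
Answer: 1/3136 ≈ 0.00031888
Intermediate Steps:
I(D) = 0 (I(D) = 6*0 = 0)
E(T) = 2*T*(5 + T) (E(T) = (2*T)*(5 + T) = 2*T*(5 + T))
Y = -1/56 (Y = 1/(2*((7*(0 - 4)))) = 1/(2*((7*(-4)))) = (1/2)/(-28) = (1/2)*(-1/28) = -1/56 ≈ -0.017857)
(Y + E(I(b)))**2 = (-1/56 + 2*0*(5 + 0))**2 = (-1/56 + 2*0*5)**2 = (-1/56 + 0)**2 = (-1/56)**2 = 1/3136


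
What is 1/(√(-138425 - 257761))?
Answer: -I*√396186/396186 ≈ -0.0015887*I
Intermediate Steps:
1/(√(-138425 - 257761)) = 1/(√(-396186)) = 1/(I*√396186) = -I*√396186/396186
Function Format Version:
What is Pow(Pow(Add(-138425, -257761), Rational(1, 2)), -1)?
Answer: Mul(Rational(-1, 396186), I, Pow(396186, Rational(1, 2))) ≈ Mul(-0.0015887, I)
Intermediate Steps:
Pow(Pow(Add(-138425, -257761), Rational(1, 2)), -1) = Pow(Pow(-396186, Rational(1, 2)), -1) = Pow(Mul(I, Pow(396186, Rational(1, 2))), -1) = Mul(Rational(-1, 396186), I, Pow(396186, Rational(1, 2)))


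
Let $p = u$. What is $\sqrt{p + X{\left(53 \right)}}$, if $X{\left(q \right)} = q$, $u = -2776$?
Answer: $i \sqrt{2723} \approx 52.182 i$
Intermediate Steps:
$p = -2776$
$\sqrt{p + X{\left(53 \right)}} = \sqrt{-2776 + 53} = \sqrt{-2723} = i \sqrt{2723}$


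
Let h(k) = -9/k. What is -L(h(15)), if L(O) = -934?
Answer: 934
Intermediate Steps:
-L(h(15)) = -1*(-934) = 934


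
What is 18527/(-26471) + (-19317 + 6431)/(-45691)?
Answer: -505411851/1209486461 ≈ -0.41787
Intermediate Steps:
18527/(-26471) + (-19317 + 6431)/(-45691) = 18527*(-1/26471) - 12886*(-1/45691) = -18527/26471 + 12886/45691 = -505411851/1209486461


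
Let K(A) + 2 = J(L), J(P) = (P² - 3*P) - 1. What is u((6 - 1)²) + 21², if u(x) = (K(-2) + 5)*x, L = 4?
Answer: 591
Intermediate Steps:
J(P) = -1 + P² - 3*P
K(A) = 1 (K(A) = -2 + (-1 + 4² - 3*4) = -2 + (-1 + 16 - 12) = -2 + 3 = 1)
u(x) = 6*x (u(x) = (1 + 5)*x = 6*x)
u((6 - 1)²) + 21² = 6*(6 - 1)² + 21² = 6*5² + 441 = 6*25 + 441 = 150 + 441 = 591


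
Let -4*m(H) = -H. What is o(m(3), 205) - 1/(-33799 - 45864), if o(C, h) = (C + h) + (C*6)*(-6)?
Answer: 56959049/318652 ≈ 178.75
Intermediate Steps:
m(H) = H/4 (m(H) = -(-1)*H/4 = H/4)
o(C, h) = h - 35*C (o(C, h) = (C + h) + (6*C)*(-6) = (C + h) - 36*C = h - 35*C)
o(m(3), 205) - 1/(-33799 - 45864) = (205 - 35*3/4) - 1/(-33799 - 45864) = (205 - 35*¾) - 1/(-79663) = (205 - 105/4) - 1*(-1/79663) = 715/4 + 1/79663 = 56959049/318652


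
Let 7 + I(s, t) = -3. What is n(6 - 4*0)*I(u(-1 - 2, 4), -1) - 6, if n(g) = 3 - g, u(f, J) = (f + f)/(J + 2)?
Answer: 24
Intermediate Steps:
u(f, J) = 2*f/(2 + J) (u(f, J) = (2*f)/(2 + J) = 2*f/(2 + J))
I(s, t) = -10 (I(s, t) = -7 - 3 = -10)
n(6 - 4*0)*I(u(-1 - 2, 4), -1) - 6 = (3 - (6 - 4*0))*(-10) - 6 = (3 - (6 + 0))*(-10) - 6 = (3 - 1*6)*(-10) - 6 = (3 - 6)*(-10) - 6 = -3*(-10) - 6 = 30 - 6 = 24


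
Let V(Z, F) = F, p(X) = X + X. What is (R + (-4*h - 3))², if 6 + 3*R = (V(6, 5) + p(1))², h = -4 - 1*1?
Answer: 8836/9 ≈ 981.78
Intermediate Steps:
p(X) = 2*X
h = -5 (h = -4 - 1 = -5)
R = 43/3 (R = -2 + (5 + 2*1)²/3 = -2 + (5 + 2)²/3 = -2 + (⅓)*7² = -2 + (⅓)*49 = -2 + 49/3 = 43/3 ≈ 14.333)
(R + (-4*h - 3))² = (43/3 + (-4*(-5) - 3))² = (43/3 + (20 - 3))² = (43/3 + 17)² = (94/3)² = 8836/9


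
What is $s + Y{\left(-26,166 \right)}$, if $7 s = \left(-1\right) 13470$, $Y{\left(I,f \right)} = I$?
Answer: $- \frac{13652}{7} \approx -1950.3$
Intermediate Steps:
$s = - \frac{13470}{7}$ ($s = \frac{\left(-1\right) 13470}{7} = \frac{1}{7} \left(-13470\right) = - \frac{13470}{7} \approx -1924.3$)
$s + Y{\left(-26,166 \right)} = - \frac{13470}{7} - 26 = - \frac{13652}{7}$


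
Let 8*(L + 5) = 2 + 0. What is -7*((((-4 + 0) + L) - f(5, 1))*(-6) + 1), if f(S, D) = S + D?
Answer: -1253/2 ≈ -626.50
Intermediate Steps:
L = -19/4 (L = -5 + (2 + 0)/8 = -5 + (⅛)*2 = -5 + ¼ = -19/4 ≈ -4.7500)
f(S, D) = D + S
-7*((((-4 + 0) + L) - f(5, 1))*(-6) + 1) = -7*((((-4 + 0) - 19/4) - (1 + 5))*(-6) + 1) = -7*(((-4 - 19/4) - 1*6)*(-6) + 1) = -7*((-35/4 - 6)*(-6) + 1) = -7*(-59/4*(-6) + 1) = -7*(177/2 + 1) = -7*179/2 = -1253/2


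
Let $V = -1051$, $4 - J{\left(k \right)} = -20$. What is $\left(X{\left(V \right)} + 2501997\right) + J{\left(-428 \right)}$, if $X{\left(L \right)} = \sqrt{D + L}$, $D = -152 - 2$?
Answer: $2502021 + i \sqrt{1205} \approx 2.502 \cdot 10^{6} + 34.713 i$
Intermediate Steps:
$J{\left(k \right)} = 24$ ($J{\left(k \right)} = 4 - -20 = 4 + 20 = 24$)
$D = -154$ ($D = -152 - 2 = -154$)
$X{\left(L \right)} = \sqrt{-154 + L}$
$\left(X{\left(V \right)} + 2501997\right) + J{\left(-428 \right)} = \left(\sqrt{-154 - 1051} + 2501997\right) + 24 = \left(\sqrt{-1205} + 2501997\right) + 24 = \left(i \sqrt{1205} + 2501997\right) + 24 = \left(2501997 + i \sqrt{1205}\right) + 24 = 2502021 + i \sqrt{1205}$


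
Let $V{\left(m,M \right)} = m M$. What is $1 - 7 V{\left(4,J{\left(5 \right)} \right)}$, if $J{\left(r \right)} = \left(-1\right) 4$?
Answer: $113$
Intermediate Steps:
$J{\left(r \right)} = -4$
$V{\left(m,M \right)} = M m$
$1 - 7 V{\left(4,J{\left(5 \right)} \right)} = 1 - 7 \left(\left(-4\right) 4\right) = 1 - -112 = 1 + 112 = 113$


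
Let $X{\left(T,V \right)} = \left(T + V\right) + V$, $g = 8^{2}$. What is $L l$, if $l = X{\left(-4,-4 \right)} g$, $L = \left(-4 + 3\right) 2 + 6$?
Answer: $-3072$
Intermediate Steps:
$g = 64$
$X{\left(T,V \right)} = T + 2 V$
$L = 4$ ($L = \left(-1\right) 2 + 6 = -2 + 6 = 4$)
$l = -768$ ($l = \left(-4 + 2 \left(-4\right)\right) 64 = \left(-4 - 8\right) 64 = \left(-12\right) 64 = -768$)
$L l = 4 \left(-768\right) = -3072$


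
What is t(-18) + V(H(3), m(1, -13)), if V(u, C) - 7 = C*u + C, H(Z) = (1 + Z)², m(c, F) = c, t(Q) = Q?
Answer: 6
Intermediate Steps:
V(u, C) = 7 + C + C*u (V(u, C) = 7 + (C*u + C) = 7 + (C + C*u) = 7 + C + C*u)
t(-18) + V(H(3), m(1, -13)) = -18 + (7 + 1 + 1*(1 + 3)²) = -18 + (7 + 1 + 1*4²) = -18 + (7 + 1 + 1*16) = -18 + (7 + 1 + 16) = -18 + 24 = 6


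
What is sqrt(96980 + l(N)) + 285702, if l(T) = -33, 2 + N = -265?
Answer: 285702 + sqrt(96947) ≈ 2.8601e+5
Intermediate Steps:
N = -267 (N = -2 - 265 = -267)
sqrt(96980 + l(N)) + 285702 = sqrt(96980 - 33) + 285702 = sqrt(96947) + 285702 = 285702 + sqrt(96947)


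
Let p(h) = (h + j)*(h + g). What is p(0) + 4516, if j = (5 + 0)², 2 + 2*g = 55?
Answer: 10357/2 ≈ 5178.5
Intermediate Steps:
g = 53/2 (g = -1 + (½)*55 = -1 + 55/2 = 53/2 ≈ 26.500)
j = 25 (j = 5² = 25)
p(h) = (25 + h)*(53/2 + h) (p(h) = (h + 25)*(h + 53/2) = (25 + h)*(53/2 + h))
p(0) + 4516 = (1325/2 + 0² + (103/2)*0) + 4516 = (1325/2 + 0 + 0) + 4516 = 1325/2 + 4516 = 10357/2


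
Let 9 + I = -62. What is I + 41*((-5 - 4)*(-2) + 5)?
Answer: 872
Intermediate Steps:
I = -71 (I = -9 - 62 = -71)
I + 41*((-5 - 4)*(-2) + 5) = -71 + 41*((-5 - 4)*(-2) + 5) = -71 + 41*(-9*(-2) + 5) = -71 + 41*(18 + 5) = -71 + 41*23 = -71 + 943 = 872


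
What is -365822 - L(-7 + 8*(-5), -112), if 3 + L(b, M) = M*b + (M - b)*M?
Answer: -378363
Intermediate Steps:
L(b, M) = -3 + M*b + M*(M - b) (L(b, M) = -3 + (M*b + (M - b)*M) = -3 + (M*b + M*(M - b)) = -3 + M*b + M*(M - b))
-365822 - L(-7 + 8*(-5), -112) = -365822 - (-3 + (-112)²) = -365822 - (-3 + 12544) = -365822 - 1*12541 = -365822 - 12541 = -378363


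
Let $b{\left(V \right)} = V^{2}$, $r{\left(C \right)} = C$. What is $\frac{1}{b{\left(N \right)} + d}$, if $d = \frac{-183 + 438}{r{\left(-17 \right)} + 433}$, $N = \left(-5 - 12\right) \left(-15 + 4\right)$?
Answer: $\frac{416}{14547359} \approx 2.8596 \cdot 10^{-5}$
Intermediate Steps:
$N = 187$ ($N = \left(-17\right) \left(-11\right) = 187$)
$d = \frac{255}{416}$ ($d = \frac{-183 + 438}{-17 + 433} = \frac{255}{416} \approx 0.61298$)
$\frac{1}{b{\left(N \right)} + d} = \frac{1}{187^{2} + \frac{255}{416}} = \frac{1}{34969 + \frac{255}{416}} = \frac{1}{\frac{14547359}{416}} = \frac{416}{14547359}$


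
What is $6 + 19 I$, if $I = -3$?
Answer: $-51$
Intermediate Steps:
$6 + 19 I = 6 + 19 \left(-3\right) = 6 - 57 = -51$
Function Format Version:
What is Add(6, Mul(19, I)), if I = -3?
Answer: -51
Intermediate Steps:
Add(6, Mul(19, I)) = Add(6, Mul(19, -3)) = Add(6, -57) = -51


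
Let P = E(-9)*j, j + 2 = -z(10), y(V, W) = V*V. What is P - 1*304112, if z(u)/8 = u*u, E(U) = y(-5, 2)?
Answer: -324162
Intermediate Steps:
y(V, W) = V**2
E(U) = 25 (E(U) = (-5)**2 = 25)
z(u) = 8*u**2 (z(u) = 8*(u*u) = 8*u**2)
j = -802 (j = -2 - 8*10**2 = -2 - 8*100 = -2 - 1*800 = -2 - 800 = -802)
P = -20050 (P = 25*(-802) = -20050)
P - 1*304112 = -20050 - 1*304112 = -20050 - 304112 = -324162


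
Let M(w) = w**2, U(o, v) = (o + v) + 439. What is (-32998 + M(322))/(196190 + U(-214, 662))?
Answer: 70686/197077 ≈ 0.35867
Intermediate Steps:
U(o, v) = 439 + o + v
(-32998 + M(322))/(196190 + U(-214, 662)) = (-32998 + 322**2)/(196190 + (439 - 214 + 662)) = (-32998 + 103684)/(196190 + 887) = 70686/197077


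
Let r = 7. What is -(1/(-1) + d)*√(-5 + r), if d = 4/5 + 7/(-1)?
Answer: 36*√2/5 ≈ 10.182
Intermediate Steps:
d = -31/5 (d = 4*(⅕) + 7*(-1) = ⅘ - 7 = -31/5 ≈ -6.2000)
-(1/(-1) + d)*√(-5 + r) = -(1/(-1) - 31/5)*√(-5 + 7) = -(-1 - 31/5)*√2 = -(-36)*√2/5 = 36*√2/5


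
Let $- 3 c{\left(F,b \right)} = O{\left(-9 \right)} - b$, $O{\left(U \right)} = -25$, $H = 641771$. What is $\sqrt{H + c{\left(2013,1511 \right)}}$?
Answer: $\sqrt{642283} \approx 801.43$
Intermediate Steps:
$c{\left(F,b \right)} = \frac{25}{3} + \frac{b}{3}$ ($c{\left(F,b \right)} = - \frac{-25 - b}{3} = \frac{25}{3} + \frac{b}{3}$)
$\sqrt{H + c{\left(2013,1511 \right)}} = \sqrt{641771 + \left(\frac{25}{3} + \frac{1}{3} \cdot 1511\right)} = \sqrt{641771 + \left(\frac{25}{3} + \frac{1511}{3}\right)} = \sqrt{641771 + 512} = \sqrt{642283}$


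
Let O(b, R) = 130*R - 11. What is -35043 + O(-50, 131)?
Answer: -18024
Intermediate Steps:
O(b, R) = -11 + 130*R
-35043 + O(-50, 131) = -35043 + (-11 + 130*131) = -35043 + (-11 + 17030) = -35043 + 17019 = -18024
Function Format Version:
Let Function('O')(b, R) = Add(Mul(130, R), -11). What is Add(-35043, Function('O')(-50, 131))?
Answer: -18024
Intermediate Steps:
Function('O')(b, R) = Add(-11, Mul(130, R))
Add(-35043, Function('O')(-50, 131)) = Add(-35043, Add(-11, Mul(130, 131))) = Add(-35043, Add(-11, 17030)) = Add(-35043, 17019) = -18024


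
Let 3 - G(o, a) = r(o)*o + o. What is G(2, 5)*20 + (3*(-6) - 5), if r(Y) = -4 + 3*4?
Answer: -323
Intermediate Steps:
r(Y) = 8 (r(Y) = -4 + 12 = 8)
G(o, a) = 3 - 9*o (G(o, a) = 3 - (8*o + o) = 3 - 9*o)
G(2, 5)*20 + (3*(-6) - 5) = (3 - 9*2)*20 + (3*(-6) - 5) = (3 - 18)*20 + (-18 - 5) = -15*20 - 23 = -300 - 23 = -323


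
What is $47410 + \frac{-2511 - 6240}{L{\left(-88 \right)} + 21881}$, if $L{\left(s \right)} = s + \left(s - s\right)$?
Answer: $\frac{1033197379}{21793} \approx 47410.0$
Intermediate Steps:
$L{\left(s \right)} = s$ ($L{\left(s \right)} = s + 0 = s$)
$47410 + \frac{-2511 - 6240}{L{\left(-88 \right)} + 21881} = 47410 + \frac{-2511 - 6240}{-88 + 21881} = 47410 - \frac{8751}{21793} = \frac{1033197379}{21793}$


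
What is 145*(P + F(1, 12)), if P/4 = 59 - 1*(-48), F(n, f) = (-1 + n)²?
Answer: 62060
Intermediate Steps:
P = 428 (P = 4*(59 - 1*(-48)) = 4*(59 + 48) = 4*107 = 428)
145*(P + F(1, 12)) = 145*(428 + (-1 + 1)²) = 145*(428 + 0²) = 145*(428 + 0) = 145*428 = 62060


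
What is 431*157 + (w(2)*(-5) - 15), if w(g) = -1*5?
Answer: 67677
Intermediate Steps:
w(g) = -5
431*157 + (w(2)*(-5) - 15) = 431*157 + (-5*(-5) - 15) = 67667 + (25 - 15) = 67667 + 10 = 67677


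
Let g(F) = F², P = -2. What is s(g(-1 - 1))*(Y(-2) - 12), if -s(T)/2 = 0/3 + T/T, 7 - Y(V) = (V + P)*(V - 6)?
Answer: 74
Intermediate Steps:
Y(V) = 7 - (-6 + V)*(-2 + V) (Y(V) = 7 - (V - 2)*(V - 6) = 7 - (-2 + V)*(-6 + V) = 7 - (-6 + V)*(-2 + V))
s(T) = -2 (s(T) = -2*(0/3 + T/T) = -2*(0*(⅓) + 1) = -2*(0 + 1) = -2*1 = -2)
s(g(-1 - 1))*(Y(-2) - 12) = -2*((-5 - 1*(-2)² + 8*(-2)) - 12) = -2*((-5 - 1*4 - 16) - 12) = -2*((-5 - 4 - 16) - 12) = -2*(-25 - 12) = -2*(-37) = 74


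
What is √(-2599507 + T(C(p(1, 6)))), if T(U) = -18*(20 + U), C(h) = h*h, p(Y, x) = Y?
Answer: I*√2599885 ≈ 1612.4*I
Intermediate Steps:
C(h) = h²
T(U) = -360 - 18*U
√(-2599507 + T(C(p(1, 6)))) = √(-2599507 + (-360 - 18*1²)) = √(-2599507 + (-360 - 18*1)) = √(-2599507 + (-360 - 18)) = √(-2599507 - 378) = √(-2599885) = I*√2599885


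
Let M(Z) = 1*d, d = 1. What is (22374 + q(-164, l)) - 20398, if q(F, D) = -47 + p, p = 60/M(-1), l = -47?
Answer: 1989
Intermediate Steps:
M(Z) = 1 (M(Z) = 1*1 = 1)
p = 60 (p = 60/1 = 60*1 = 60)
q(F, D) = 13 (q(F, D) = -47 + 60 = 13)
(22374 + q(-164, l)) - 20398 = (22374 + 13) - 20398 = 22387 - 20398 = 1989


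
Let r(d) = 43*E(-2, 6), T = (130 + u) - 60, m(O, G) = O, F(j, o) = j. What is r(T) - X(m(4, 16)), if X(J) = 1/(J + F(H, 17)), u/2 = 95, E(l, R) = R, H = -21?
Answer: 4387/17 ≈ 258.06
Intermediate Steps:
u = 190 (u = 2*95 = 190)
T = 260 (T = (130 + 190) - 60 = 320 - 60 = 260)
X(J) = 1/(-21 + J) (X(J) = 1/(J - 21) = 1/(-21 + J))
r(d) = 258 (r(d) = 43*6 = 258)
r(T) - X(m(4, 16)) = 258 - 1/(-21 + 4) = 258 - 1/(-17) = 258 - 1*(-1/17) = 258 + 1/17 = 4387/17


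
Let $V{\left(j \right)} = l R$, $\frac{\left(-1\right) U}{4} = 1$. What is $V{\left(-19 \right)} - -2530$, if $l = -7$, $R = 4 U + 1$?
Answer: $2635$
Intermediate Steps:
$U = -4$ ($U = \left(-4\right) 1 = -4$)
$R = -15$ ($R = 4 \left(-4\right) + 1 = -16 + 1 = -15$)
$V{\left(j \right)} = 105$ ($V{\left(j \right)} = \left(-7\right) \left(-15\right) = 105$)
$V{\left(-19 \right)} - -2530 = 105 - -2530 = 105 + 2530 = 2635$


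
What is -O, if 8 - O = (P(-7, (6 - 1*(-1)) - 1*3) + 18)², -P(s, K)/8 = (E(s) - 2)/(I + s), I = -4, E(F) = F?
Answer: 14908/121 ≈ 123.21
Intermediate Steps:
P(s, K) = -8*(-2 + s)/(-4 + s) (P(s, K) = -8*(s - 2)/(-4 + s) = -8*(-2 + s)/(-4 + s))
O = -14908/121 (O = 8 - (8*(2 - 1*(-7))/(-4 - 7) + 18)² = 8 - (8*(2 + 7)/(-11) + 18)² = 8 - (8*(-1/11)*9 + 18)² = 8 - (-72/11 + 18)² = 8 - (126/11)² = 8 - 1*15876/121 = 8 - 15876/121 = -14908/121 ≈ -123.21)
-O = -1*(-14908/121) = 14908/121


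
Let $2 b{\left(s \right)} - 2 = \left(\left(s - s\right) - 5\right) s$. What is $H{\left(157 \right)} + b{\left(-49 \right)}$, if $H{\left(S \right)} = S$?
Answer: $\frac{561}{2} \approx 280.5$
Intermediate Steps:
$b{\left(s \right)} = 1 - \frac{5 s}{2}$ ($b{\left(s \right)} = 1 + \frac{\left(\left(s - s\right) - 5\right) s}{2} = 1 + \frac{\left(0 - 5\right) s}{2} = 1 + \frac{\left(-5\right) s}{2} = 1 - \frac{5 s}{2}$)
$H{\left(157 \right)} + b{\left(-49 \right)} = 157 + \left(1 - - \frac{245}{2}\right) = 157 + \left(1 + \frac{245}{2}\right) = 157 + \frac{247}{2} = \frac{561}{2}$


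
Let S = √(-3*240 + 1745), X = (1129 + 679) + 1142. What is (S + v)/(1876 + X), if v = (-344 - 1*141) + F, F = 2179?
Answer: 847/2413 + 5*√41/4826 ≈ 0.35765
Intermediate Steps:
X = 2950 (X = 1808 + 1142 = 2950)
v = 1694 (v = (-344 - 1*141) + 2179 = (-344 - 141) + 2179 = -485 + 2179 = 1694)
S = 5*√41 (S = √(-720 + 1745) = √1025 = 5*√41 ≈ 32.016)
(S + v)/(1876 + X) = (5*√41 + 1694)/(1876 + 2950) = (1694 + 5*√41)/4826 = (1694 + 5*√41)*(1/4826) = 847/2413 + 5*√41/4826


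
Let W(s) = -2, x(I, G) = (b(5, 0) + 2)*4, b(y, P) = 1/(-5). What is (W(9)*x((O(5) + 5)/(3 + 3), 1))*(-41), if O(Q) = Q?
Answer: 2952/5 ≈ 590.40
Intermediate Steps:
b(y, P) = -⅕
x(I, G) = 36/5 (x(I, G) = (-⅕ + 2)*4 = (9/5)*4 = 36/5)
(W(9)*x((O(5) + 5)/(3 + 3), 1))*(-41) = -2*36/5*(-41) = -72/5*(-41) = 2952/5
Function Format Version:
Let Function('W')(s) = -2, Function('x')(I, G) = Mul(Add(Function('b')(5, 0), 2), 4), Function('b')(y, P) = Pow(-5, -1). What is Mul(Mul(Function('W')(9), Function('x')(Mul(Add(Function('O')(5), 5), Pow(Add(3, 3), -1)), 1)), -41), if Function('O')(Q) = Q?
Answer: Rational(2952, 5) ≈ 590.40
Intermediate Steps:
Function('b')(y, P) = Rational(-1, 5)
Function('x')(I, G) = Rational(36, 5) (Function('x')(I, G) = Mul(Add(Rational(-1, 5), 2), 4) = Mul(Rational(9, 5), 4) = Rational(36, 5))
Mul(Mul(Function('W')(9), Function('x')(Mul(Add(Function('O')(5), 5), Pow(Add(3, 3), -1)), 1)), -41) = Mul(Mul(-2, Rational(36, 5)), -41) = Mul(Rational(-72, 5), -41) = Rational(2952, 5)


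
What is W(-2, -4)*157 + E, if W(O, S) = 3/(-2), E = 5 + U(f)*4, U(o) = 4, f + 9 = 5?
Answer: -429/2 ≈ -214.50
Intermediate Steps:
f = -4 (f = -9 + 5 = -4)
E = 21 (E = 5 + 4*4 = 5 + 16 = 21)
W(O, S) = -3/2 (W(O, S) = 3*(-½) = -3/2)
W(-2, -4)*157 + E = -3/2*157 + 21 = -471/2 + 21 = -429/2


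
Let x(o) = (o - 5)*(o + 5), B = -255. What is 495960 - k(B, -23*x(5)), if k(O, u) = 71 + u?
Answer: 495889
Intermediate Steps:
x(o) = (-5 + o)*(5 + o)
495960 - k(B, -23*x(5)) = 495960 - (71 - 23*(-25 + 5²)) = 495960 - (71 - 23*(-25 + 25)) = 495960 - (71 - 23*0) = 495960 - (71 + 0) = 495960 - 1*71 = 495960 - 71 = 495889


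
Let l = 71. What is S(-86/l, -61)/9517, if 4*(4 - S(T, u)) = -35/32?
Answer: 547/1218176 ≈ 0.00044903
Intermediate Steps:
S(T, u) = 547/128 (S(T, u) = 4 - (-35)/(4*32) = 4 - 1/4*(-35/32) = 4 + 35/128 = 547/128)
S(-86/l, -61)/9517 = (547/128)/9517 = (547/128)*(1/9517) = 547/1218176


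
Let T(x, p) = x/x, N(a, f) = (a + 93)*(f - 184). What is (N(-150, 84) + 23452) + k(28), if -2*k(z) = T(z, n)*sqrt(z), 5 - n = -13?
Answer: 29152 - sqrt(7) ≈ 29149.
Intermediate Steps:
n = 18 (n = 5 - 1*(-13) = 5 + 13 = 18)
N(a, f) = (-184 + f)*(93 + a) (N(a, f) = (93 + a)*(-184 + f) = (-184 + f)*(93 + a))
T(x, p) = 1
k(z) = -sqrt(z)/2
(N(-150, 84) + 23452) + k(28) = ((-17112 - 184*(-150) + 93*84 - 150*84) + 23452) - sqrt(7) = ((-17112 + 27600 + 7812 - 12600) + 23452) - sqrt(7) = (5700 + 23452) - sqrt(7) = 29152 - sqrt(7)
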